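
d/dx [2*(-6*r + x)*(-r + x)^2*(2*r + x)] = 40*r^3 - 12*r^2*x - 36*r*x^2 + 8*x^3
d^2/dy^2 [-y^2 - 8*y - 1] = -2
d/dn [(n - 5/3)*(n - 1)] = 2*n - 8/3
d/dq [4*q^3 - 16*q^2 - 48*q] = 12*q^2 - 32*q - 48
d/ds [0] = 0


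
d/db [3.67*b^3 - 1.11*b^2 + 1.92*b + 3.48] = 11.01*b^2 - 2.22*b + 1.92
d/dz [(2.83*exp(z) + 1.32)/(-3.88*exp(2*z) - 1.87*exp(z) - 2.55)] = (10.9804*exp(2*z) + 10.2432*exp(z) - 4.7481)*exp(z)/(15.0544*exp(4*z) + 14.5112*exp(3*z) + 23.2849*exp(2*z) + 9.537*exp(z) + 6.5025)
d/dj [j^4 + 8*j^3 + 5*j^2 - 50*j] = 4*j^3 + 24*j^2 + 10*j - 50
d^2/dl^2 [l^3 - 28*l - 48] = 6*l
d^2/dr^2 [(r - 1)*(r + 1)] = 2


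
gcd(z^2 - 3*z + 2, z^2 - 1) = z - 1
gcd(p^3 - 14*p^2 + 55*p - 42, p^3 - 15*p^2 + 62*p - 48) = p^2 - 7*p + 6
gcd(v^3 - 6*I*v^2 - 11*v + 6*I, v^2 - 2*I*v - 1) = v - I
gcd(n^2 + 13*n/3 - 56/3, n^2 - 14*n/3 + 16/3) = n - 8/3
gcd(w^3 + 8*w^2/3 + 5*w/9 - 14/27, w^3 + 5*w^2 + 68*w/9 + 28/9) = w^2 + 3*w + 14/9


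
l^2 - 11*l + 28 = (l - 7)*(l - 4)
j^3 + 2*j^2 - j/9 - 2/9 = (j - 1/3)*(j + 1/3)*(j + 2)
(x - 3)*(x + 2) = x^2 - x - 6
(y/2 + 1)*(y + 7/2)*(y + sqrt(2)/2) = y^3/2 + sqrt(2)*y^2/4 + 11*y^2/4 + 11*sqrt(2)*y/8 + 7*y/2 + 7*sqrt(2)/4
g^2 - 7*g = g*(g - 7)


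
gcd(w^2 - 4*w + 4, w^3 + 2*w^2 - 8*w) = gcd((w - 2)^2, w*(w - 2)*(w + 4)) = w - 2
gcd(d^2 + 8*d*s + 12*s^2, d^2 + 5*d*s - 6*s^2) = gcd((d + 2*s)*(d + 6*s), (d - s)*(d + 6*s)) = d + 6*s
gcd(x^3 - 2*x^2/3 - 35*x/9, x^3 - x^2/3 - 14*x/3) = x^2 - 7*x/3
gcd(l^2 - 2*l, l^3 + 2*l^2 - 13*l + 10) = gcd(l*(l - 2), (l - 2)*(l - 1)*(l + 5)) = l - 2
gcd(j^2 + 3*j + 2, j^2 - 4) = j + 2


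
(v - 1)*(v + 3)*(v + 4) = v^3 + 6*v^2 + 5*v - 12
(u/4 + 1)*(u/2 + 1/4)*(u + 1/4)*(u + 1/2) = u^4/8 + 21*u^3/32 + 11*u^2/16 + 33*u/128 + 1/32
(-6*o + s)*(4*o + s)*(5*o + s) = -120*o^3 - 34*o^2*s + 3*o*s^2 + s^3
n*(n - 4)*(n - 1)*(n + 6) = n^4 + n^3 - 26*n^2 + 24*n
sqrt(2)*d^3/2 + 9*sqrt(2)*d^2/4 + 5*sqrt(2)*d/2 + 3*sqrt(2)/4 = (d + 1/2)*(d + 3)*(sqrt(2)*d/2 + sqrt(2)/2)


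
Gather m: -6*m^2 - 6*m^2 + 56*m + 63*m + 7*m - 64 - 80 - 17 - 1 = -12*m^2 + 126*m - 162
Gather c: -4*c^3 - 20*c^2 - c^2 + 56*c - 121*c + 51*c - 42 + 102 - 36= -4*c^3 - 21*c^2 - 14*c + 24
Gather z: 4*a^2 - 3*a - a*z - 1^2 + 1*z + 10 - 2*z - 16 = 4*a^2 - 3*a + z*(-a - 1) - 7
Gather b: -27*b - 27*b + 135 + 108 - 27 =216 - 54*b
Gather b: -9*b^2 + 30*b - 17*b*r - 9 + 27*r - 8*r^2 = -9*b^2 + b*(30 - 17*r) - 8*r^2 + 27*r - 9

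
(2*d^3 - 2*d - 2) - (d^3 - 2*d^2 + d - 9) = d^3 + 2*d^2 - 3*d + 7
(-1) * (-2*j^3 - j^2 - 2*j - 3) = 2*j^3 + j^2 + 2*j + 3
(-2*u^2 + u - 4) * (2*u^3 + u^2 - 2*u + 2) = -4*u^5 - 3*u^3 - 10*u^2 + 10*u - 8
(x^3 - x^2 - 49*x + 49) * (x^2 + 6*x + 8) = x^5 + 5*x^4 - 47*x^3 - 253*x^2 - 98*x + 392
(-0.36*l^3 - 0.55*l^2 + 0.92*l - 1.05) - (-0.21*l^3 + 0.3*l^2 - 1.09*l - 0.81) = -0.15*l^3 - 0.85*l^2 + 2.01*l - 0.24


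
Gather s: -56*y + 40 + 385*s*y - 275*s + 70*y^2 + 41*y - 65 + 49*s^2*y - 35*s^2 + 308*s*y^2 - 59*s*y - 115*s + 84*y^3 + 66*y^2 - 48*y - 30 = s^2*(49*y - 35) + s*(308*y^2 + 326*y - 390) + 84*y^3 + 136*y^2 - 63*y - 55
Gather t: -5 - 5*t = -5*t - 5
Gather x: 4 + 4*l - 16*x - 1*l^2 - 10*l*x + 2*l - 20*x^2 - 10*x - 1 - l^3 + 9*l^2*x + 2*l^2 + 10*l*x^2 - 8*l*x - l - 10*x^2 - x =-l^3 + l^2 + 5*l + x^2*(10*l - 30) + x*(9*l^2 - 18*l - 27) + 3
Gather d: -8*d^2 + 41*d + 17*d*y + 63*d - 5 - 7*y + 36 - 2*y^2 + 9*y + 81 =-8*d^2 + d*(17*y + 104) - 2*y^2 + 2*y + 112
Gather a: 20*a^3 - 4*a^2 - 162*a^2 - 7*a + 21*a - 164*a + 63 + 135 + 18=20*a^3 - 166*a^2 - 150*a + 216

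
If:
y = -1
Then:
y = -1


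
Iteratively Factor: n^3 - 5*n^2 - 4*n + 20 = (n + 2)*(n^2 - 7*n + 10) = (n - 2)*(n + 2)*(n - 5)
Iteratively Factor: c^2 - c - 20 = (c - 5)*(c + 4)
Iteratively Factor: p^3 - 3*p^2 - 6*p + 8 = (p - 4)*(p^2 + p - 2) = (p - 4)*(p + 2)*(p - 1)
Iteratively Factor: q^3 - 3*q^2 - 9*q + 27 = (q - 3)*(q^2 - 9) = (q - 3)^2*(q + 3)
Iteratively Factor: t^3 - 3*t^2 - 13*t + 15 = (t + 3)*(t^2 - 6*t + 5) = (t - 5)*(t + 3)*(t - 1)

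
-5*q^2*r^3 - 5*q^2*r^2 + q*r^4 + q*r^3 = r^2*(-5*q + r)*(q*r + q)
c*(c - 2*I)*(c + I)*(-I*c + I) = -I*c^4 - c^3 + I*c^3 + c^2 - 2*I*c^2 + 2*I*c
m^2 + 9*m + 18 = (m + 3)*(m + 6)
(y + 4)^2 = y^2 + 8*y + 16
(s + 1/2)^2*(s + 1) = s^3 + 2*s^2 + 5*s/4 + 1/4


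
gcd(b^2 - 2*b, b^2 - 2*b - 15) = 1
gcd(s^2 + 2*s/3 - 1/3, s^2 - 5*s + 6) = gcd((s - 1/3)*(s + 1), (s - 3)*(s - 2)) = 1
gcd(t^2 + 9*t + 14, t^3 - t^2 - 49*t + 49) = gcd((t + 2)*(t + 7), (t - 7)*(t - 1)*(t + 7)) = t + 7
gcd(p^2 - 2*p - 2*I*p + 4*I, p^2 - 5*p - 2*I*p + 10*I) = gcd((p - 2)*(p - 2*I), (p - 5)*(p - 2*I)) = p - 2*I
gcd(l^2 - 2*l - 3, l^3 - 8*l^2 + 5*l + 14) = l + 1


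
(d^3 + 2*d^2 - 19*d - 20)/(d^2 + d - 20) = d + 1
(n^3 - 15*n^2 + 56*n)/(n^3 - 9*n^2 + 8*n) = (n - 7)/(n - 1)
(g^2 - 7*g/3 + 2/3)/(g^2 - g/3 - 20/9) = 3*(-3*g^2 + 7*g - 2)/(-9*g^2 + 3*g + 20)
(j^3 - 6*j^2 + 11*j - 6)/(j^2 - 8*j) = (j^3 - 6*j^2 + 11*j - 6)/(j*(j - 8))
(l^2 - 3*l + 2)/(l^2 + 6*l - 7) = (l - 2)/(l + 7)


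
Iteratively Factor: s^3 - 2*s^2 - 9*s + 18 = (s - 3)*(s^2 + s - 6) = (s - 3)*(s - 2)*(s + 3)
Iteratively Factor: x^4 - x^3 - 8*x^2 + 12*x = (x - 2)*(x^3 + x^2 - 6*x) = (x - 2)*(x + 3)*(x^2 - 2*x) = (x - 2)^2*(x + 3)*(x)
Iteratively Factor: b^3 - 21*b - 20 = (b + 4)*(b^2 - 4*b - 5) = (b + 1)*(b + 4)*(b - 5)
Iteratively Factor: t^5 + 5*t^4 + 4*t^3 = (t)*(t^4 + 5*t^3 + 4*t^2) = t^2*(t^3 + 5*t^2 + 4*t) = t^2*(t + 4)*(t^2 + t) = t^2*(t + 1)*(t + 4)*(t)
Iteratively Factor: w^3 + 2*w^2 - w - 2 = (w - 1)*(w^2 + 3*w + 2) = (w - 1)*(w + 1)*(w + 2)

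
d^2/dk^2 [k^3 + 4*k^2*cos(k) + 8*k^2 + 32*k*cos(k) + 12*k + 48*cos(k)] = -4*k^2*cos(k) - 16*k*sin(k) - 32*k*cos(k) + 6*k - 64*sin(k) - 40*cos(k) + 16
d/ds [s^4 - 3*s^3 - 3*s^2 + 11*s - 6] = 4*s^3 - 9*s^2 - 6*s + 11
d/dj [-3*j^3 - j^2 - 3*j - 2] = -9*j^2 - 2*j - 3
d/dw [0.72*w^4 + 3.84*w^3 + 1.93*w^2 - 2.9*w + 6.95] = 2.88*w^3 + 11.52*w^2 + 3.86*w - 2.9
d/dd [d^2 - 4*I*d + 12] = 2*d - 4*I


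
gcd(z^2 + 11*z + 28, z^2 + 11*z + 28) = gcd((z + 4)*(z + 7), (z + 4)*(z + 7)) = z^2 + 11*z + 28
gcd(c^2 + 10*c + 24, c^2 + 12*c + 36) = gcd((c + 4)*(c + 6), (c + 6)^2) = c + 6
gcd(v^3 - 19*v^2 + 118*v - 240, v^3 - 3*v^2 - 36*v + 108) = v - 6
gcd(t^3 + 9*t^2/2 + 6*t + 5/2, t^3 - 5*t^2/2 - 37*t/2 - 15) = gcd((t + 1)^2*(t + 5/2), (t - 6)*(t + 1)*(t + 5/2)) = t^2 + 7*t/2 + 5/2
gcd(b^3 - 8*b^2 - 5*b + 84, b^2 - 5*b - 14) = b - 7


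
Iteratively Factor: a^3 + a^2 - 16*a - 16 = (a - 4)*(a^2 + 5*a + 4) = (a - 4)*(a + 4)*(a + 1)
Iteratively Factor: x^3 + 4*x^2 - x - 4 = (x + 4)*(x^2 - 1) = (x - 1)*(x + 4)*(x + 1)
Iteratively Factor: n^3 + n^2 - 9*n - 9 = (n + 3)*(n^2 - 2*n - 3) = (n + 1)*(n + 3)*(n - 3)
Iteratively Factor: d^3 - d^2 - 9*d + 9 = (d - 3)*(d^2 + 2*d - 3) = (d - 3)*(d - 1)*(d + 3)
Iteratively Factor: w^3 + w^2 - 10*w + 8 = (w - 2)*(w^2 + 3*w - 4) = (w - 2)*(w + 4)*(w - 1)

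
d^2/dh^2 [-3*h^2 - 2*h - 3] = -6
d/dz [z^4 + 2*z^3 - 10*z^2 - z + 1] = 4*z^3 + 6*z^2 - 20*z - 1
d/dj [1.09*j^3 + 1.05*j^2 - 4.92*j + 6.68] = 3.27*j^2 + 2.1*j - 4.92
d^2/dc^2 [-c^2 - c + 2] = -2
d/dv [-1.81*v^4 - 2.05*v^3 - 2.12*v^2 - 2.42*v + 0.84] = -7.24*v^3 - 6.15*v^2 - 4.24*v - 2.42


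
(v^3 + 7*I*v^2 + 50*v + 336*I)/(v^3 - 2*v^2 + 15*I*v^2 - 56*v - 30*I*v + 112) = (v^2 - I*v + 42)/(v^2 + v*(-2 + 7*I) - 14*I)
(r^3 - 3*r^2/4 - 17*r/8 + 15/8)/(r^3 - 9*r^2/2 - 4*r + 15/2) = (r - 5/4)/(r - 5)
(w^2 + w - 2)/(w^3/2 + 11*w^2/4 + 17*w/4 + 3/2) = 4*(w - 1)/(2*w^2 + 7*w + 3)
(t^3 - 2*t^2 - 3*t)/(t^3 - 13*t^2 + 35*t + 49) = t*(t - 3)/(t^2 - 14*t + 49)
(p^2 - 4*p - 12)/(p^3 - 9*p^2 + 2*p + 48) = (p - 6)/(p^2 - 11*p + 24)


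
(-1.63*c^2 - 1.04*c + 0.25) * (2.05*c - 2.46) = -3.3415*c^3 + 1.8778*c^2 + 3.0709*c - 0.615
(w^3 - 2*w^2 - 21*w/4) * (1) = w^3 - 2*w^2 - 21*w/4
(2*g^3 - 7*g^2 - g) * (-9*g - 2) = -18*g^4 + 59*g^3 + 23*g^2 + 2*g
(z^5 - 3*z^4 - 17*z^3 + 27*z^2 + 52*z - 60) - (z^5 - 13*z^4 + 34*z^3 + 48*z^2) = 10*z^4 - 51*z^3 - 21*z^2 + 52*z - 60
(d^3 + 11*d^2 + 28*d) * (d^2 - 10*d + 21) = d^5 + d^4 - 61*d^3 - 49*d^2 + 588*d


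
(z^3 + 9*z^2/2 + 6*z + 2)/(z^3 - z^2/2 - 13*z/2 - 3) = (z + 2)/(z - 3)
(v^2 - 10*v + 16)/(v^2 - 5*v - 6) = (-v^2 + 10*v - 16)/(-v^2 + 5*v + 6)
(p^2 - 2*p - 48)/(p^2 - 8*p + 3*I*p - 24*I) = (p + 6)/(p + 3*I)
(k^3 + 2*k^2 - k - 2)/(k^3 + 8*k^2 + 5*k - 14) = (k + 1)/(k + 7)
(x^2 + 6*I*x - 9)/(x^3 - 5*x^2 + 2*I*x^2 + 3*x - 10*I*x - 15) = (x + 3*I)/(x^2 - x*(5 + I) + 5*I)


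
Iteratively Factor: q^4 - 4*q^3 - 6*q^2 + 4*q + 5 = (q - 5)*(q^3 + q^2 - q - 1) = (q - 5)*(q + 1)*(q^2 - 1) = (q - 5)*(q - 1)*(q + 1)*(q + 1)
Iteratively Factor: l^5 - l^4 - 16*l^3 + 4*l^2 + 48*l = (l)*(l^4 - l^3 - 16*l^2 + 4*l + 48) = l*(l - 4)*(l^3 + 3*l^2 - 4*l - 12) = l*(l - 4)*(l + 2)*(l^2 + l - 6) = l*(l - 4)*(l - 2)*(l + 2)*(l + 3)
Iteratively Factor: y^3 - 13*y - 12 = (y - 4)*(y^2 + 4*y + 3) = (y - 4)*(y + 1)*(y + 3)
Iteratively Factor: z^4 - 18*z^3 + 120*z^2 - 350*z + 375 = (z - 3)*(z^3 - 15*z^2 + 75*z - 125) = (z - 5)*(z - 3)*(z^2 - 10*z + 25) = (z - 5)^2*(z - 3)*(z - 5)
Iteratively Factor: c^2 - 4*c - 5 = (c - 5)*(c + 1)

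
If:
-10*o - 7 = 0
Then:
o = -7/10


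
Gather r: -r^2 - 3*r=-r^2 - 3*r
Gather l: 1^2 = 1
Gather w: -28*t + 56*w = -28*t + 56*w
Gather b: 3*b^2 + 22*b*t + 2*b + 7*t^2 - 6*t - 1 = 3*b^2 + b*(22*t + 2) + 7*t^2 - 6*t - 1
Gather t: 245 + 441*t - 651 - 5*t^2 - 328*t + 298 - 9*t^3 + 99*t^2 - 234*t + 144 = -9*t^3 + 94*t^2 - 121*t + 36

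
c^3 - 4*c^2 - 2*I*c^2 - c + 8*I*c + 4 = (c - 4)*(c - I)^2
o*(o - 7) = o^2 - 7*o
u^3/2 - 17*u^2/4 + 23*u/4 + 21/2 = (u/2 + 1/2)*(u - 6)*(u - 7/2)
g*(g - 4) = g^2 - 4*g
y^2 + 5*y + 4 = (y + 1)*(y + 4)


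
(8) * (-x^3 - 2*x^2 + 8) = -8*x^3 - 16*x^2 + 64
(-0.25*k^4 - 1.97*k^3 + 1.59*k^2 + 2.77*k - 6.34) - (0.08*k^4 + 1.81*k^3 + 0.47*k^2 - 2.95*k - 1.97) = -0.33*k^4 - 3.78*k^3 + 1.12*k^2 + 5.72*k - 4.37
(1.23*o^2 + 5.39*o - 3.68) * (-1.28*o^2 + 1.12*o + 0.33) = -1.5744*o^4 - 5.5216*o^3 + 11.1531*o^2 - 2.3429*o - 1.2144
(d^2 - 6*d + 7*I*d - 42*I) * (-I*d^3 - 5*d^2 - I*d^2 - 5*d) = -I*d^5 + 2*d^4 + 5*I*d^4 - 10*d^3 - 29*I*d^3 - 12*d^2 + 175*I*d^2 + 210*I*d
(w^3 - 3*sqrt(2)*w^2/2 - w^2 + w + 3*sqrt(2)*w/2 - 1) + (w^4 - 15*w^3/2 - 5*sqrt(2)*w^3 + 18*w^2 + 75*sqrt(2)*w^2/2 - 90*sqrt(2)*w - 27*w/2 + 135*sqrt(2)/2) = w^4 - 5*sqrt(2)*w^3 - 13*w^3/2 + 17*w^2 + 36*sqrt(2)*w^2 - 177*sqrt(2)*w/2 - 25*w/2 - 1 + 135*sqrt(2)/2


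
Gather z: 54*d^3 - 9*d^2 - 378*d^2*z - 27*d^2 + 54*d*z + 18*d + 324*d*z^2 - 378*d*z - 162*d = 54*d^3 - 36*d^2 + 324*d*z^2 - 144*d + z*(-378*d^2 - 324*d)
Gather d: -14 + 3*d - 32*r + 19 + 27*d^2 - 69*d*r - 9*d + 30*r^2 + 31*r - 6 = 27*d^2 + d*(-69*r - 6) + 30*r^2 - r - 1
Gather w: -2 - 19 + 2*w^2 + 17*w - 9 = 2*w^2 + 17*w - 30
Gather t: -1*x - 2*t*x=-2*t*x - x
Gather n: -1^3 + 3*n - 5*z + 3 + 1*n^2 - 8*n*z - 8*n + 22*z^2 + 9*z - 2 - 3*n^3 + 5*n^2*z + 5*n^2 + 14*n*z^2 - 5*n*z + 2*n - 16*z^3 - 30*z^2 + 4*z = -3*n^3 + n^2*(5*z + 6) + n*(14*z^2 - 13*z - 3) - 16*z^3 - 8*z^2 + 8*z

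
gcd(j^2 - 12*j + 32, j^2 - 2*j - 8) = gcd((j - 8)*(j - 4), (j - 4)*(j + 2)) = j - 4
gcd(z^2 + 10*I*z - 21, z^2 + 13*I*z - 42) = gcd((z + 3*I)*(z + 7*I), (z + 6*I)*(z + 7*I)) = z + 7*I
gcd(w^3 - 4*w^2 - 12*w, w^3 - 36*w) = w^2 - 6*w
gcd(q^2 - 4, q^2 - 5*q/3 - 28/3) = 1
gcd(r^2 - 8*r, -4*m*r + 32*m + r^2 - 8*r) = r - 8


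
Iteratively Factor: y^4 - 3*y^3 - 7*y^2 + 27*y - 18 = (y - 3)*(y^3 - 7*y + 6) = (y - 3)*(y - 1)*(y^2 + y - 6) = (y - 3)*(y - 2)*(y - 1)*(y + 3)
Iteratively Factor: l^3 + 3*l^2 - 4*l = (l - 1)*(l^2 + 4*l) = (l - 1)*(l + 4)*(l)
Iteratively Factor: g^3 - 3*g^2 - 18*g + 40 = (g + 4)*(g^2 - 7*g + 10) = (g - 2)*(g + 4)*(g - 5)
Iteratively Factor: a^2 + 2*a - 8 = (a - 2)*(a + 4)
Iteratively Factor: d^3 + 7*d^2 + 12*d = (d + 4)*(d^2 + 3*d) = d*(d + 4)*(d + 3)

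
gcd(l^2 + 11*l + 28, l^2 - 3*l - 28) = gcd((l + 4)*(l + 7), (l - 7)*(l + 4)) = l + 4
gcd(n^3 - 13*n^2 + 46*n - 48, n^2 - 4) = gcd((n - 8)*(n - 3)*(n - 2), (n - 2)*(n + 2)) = n - 2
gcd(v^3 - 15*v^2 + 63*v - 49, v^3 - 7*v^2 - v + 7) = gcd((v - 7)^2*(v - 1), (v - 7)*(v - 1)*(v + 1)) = v^2 - 8*v + 7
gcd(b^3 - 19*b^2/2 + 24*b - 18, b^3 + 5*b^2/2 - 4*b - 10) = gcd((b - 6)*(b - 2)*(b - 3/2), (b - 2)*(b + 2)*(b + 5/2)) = b - 2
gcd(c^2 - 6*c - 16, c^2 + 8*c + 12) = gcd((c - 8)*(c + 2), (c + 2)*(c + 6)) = c + 2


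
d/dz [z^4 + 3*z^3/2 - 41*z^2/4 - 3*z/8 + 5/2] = 4*z^3 + 9*z^2/2 - 41*z/2 - 3/8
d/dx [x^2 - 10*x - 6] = 2*x - 10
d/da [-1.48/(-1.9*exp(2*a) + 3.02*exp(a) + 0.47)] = (4.4696 - 5.624*exp(a))*exp(a)/(-1.9*exp(2*a) + 3.02*exp(a) + 0.47)^2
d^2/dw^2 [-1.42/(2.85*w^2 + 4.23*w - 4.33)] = (23.0679*w^2 + 34.23762*w - 1.42*(5.7*w + 4.23)*(11.4*w + 8.46) - 35.04702)/(2.85*w^2 + 4.23*w - 4.33)^3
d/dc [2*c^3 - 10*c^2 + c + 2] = 6*c^2 - 20*c + 1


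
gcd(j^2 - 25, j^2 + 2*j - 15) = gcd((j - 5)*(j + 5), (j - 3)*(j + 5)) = j + 5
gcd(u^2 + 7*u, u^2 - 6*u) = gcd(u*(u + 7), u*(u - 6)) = u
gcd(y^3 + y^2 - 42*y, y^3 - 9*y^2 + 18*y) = y^2 - 6*y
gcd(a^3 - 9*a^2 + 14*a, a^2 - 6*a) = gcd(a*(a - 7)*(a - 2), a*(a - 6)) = a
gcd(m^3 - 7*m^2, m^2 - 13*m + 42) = m - 7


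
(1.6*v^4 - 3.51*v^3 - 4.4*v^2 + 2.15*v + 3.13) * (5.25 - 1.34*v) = -2.144*v^5 + 13.1034*v^4 - 12.5315*v^3 - 25.981*v^2 + 7.0933*v + 16.4325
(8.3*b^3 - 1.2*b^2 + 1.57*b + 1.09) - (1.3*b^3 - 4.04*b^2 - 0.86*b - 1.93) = 7.0*b^3 + 2.84*b^2 + 2.43*b + 3.02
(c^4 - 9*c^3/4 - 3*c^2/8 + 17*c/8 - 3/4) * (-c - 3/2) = -c^5 + 3*c^4/4 + 15*c^3/4 - 25*c^2/16 - 39*c/16 + 9/8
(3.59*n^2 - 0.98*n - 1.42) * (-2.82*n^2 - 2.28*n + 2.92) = -10.1238*n^4 - 5.4216*n^3 + 16.7216*n^2 + 0.376*n - 4.1464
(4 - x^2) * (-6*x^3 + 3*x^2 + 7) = 6*x^5 - 3*x^4 - 24*x^3 + 5*x^2 + 28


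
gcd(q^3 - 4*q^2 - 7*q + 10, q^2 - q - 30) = 1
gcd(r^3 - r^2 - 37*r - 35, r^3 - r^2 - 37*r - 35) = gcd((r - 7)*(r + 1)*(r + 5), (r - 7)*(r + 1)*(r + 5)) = r^3 - r^2 - 37*r - 35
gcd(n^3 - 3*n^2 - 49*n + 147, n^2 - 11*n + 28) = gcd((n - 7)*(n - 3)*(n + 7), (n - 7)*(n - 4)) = n - 7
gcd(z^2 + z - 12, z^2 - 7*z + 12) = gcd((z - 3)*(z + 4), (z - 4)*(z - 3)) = z - 3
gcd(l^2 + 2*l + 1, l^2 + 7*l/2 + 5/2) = l + 1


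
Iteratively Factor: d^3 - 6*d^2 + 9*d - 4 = (d - 1)*(d^2 - 5*d + 4) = (d - 4)*(d - 1)*(d - 1)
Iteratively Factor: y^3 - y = (y + 1)*(y^2 - y) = (y - 1)*(y + 1)*(y)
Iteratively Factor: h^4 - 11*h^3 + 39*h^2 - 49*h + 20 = (h - 5)*(h^3 - 6*h^2 + 9*h - 4) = (h - 5)*(h - 1)*(h^2 - 5*h + 4) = (h - 5)*(h - 1)^2*(h - 4)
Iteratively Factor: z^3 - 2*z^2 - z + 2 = (z - 1)*(z^2 - z - 2) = (z - 2)*(z - 1)*(z + 1)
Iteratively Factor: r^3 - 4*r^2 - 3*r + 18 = (r - 3)*(r^2 - r - 6) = (r - 3)^2*(r + 2)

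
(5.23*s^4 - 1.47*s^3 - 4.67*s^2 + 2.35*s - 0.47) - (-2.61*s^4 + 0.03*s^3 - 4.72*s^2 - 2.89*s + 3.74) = 7.84*s^4 - 1.5*s^3 + 0.0499999999999998*s^2 + 5.24*s - 4.21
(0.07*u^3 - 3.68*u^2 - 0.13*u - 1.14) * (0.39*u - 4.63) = 0.0273*u^4 - 1.7593*u^3 + 16.9877*u^2 + 0.1573*u + 5.2782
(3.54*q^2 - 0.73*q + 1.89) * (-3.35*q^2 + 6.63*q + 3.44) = -11.859*q^4 + 25.9157*q^3 + 1.0062*q^2 + 10.0195*q + 6.5016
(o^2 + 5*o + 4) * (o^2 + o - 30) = o^4 + 6*o^3 - 21*o^2 - 146*o - 120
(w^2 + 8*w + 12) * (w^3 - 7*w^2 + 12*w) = w^5 + w^4 - 32*w^3 + 12*w^2 + 144*w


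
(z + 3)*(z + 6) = z^2 + 9*z + 18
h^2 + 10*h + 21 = (h + 3)*(h + 7)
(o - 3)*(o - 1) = o^2 - 4*o + 3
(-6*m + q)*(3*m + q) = -18*m^2 - 3*m*q + q^2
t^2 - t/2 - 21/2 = (t - 7/2)*(t + 3)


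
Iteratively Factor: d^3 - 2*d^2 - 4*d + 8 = (d - 2)*(d^2 - 4) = (d - 2)^2*(d + 2)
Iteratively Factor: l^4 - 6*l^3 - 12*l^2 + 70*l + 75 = (l - 5)*(l^3 - l^2 - 17*l - 15) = (l - 5)*(l + 3)*(l^2 - 4*l - 5) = (l - 5)^2*(l + 3)*(l + 1)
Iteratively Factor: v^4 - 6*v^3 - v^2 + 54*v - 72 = (v - 2)*(v^3 - 4*v^2 - 9*v + 36) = (v - 2)*(v + 3)*(v^2 - 7*v + 12) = (v - 3)*(v - 2)*(v + 3)*(v - 4)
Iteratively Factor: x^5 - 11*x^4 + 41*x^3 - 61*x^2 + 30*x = (x - 5)*(x^4 - 6*x^3 + 11*x^2 - 6*x) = (x - 5)*(x - 1)*(x^3 - 5*x^2 + 6*x) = (x - 5)*(x - 2)*(x - 1)*(x^2 - 3*x) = x*(x - 5)*(x - 2)*(x - 1)*(x - 3)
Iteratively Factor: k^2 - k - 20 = (k + 4)*(k - 5)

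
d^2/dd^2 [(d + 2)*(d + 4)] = 2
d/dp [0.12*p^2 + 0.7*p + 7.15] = 0.24*p + 0.7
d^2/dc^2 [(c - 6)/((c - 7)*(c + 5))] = 2*(c^3 - 18*c^2 + 141*c - 304)/(c^6 - 6*c^5 - 93*c^4 + 412*c^3 + 3255*c^2 - 7350*c - 42875)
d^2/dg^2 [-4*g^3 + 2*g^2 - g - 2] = 4 - 24*g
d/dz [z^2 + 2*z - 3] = 2*z + 2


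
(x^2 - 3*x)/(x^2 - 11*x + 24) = x/(x - 8)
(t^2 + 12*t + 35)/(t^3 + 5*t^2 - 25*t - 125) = (t + 7)/(t^2 - 25)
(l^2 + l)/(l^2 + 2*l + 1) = l/(l + 1)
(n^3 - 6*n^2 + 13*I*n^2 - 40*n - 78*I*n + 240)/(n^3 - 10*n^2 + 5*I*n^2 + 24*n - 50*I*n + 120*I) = (n + 8*I)/(n - 4)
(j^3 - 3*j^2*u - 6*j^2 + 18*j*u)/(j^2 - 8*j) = (j^2 - 3*j*u - 6*j + 18*u)/(j - 8)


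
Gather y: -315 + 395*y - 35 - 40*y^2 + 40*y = -40*y^2 + 435*y - 350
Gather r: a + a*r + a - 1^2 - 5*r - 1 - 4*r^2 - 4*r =2*a - 4*r^2 + r*(a - 9) - 2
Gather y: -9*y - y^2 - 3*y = -y^2 - 12*y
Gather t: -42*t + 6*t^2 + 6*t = 6*t^2 - 36*t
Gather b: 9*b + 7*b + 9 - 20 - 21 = 16*b - 32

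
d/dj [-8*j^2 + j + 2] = 1 - 16*j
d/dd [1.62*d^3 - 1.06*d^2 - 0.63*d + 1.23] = 4.86*d^2 - 2.12*d - 0.63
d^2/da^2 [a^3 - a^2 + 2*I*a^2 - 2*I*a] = 6*a - 2 + 4*I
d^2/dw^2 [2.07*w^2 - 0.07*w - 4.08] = 4.14000000000000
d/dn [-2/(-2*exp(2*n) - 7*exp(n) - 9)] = (-8*exp(n) - 14)*exp(n)/(2*exp(2*n) + 7*exp(n) + 9)^2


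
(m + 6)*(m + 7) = m^2 + 13*m + 42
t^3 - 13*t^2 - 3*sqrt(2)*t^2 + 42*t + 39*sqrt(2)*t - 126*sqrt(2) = (t - 7)*(t - 6)*(t - 3*sqrt(2))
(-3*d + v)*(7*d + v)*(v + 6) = -21*d^2*v - 126*d^2 + 4*d*v^2 + 24*d*v + v^3 + 6*v^2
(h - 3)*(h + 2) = h^2 - h - 6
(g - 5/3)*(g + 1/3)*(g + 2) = g^3 + 2*g^2/3 - 29*g/9 - 10/9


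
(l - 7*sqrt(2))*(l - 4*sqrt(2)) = l^2 - 11*sqrt(2)*l + 56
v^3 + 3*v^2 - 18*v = v*(v - 3)*(v + 6)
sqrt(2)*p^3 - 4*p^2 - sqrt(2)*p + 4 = (p - 1)*(p - 2*sqrt(2))*(sqrt(2)*p + sqrt(2))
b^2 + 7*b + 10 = (b + 2)*(b + 5)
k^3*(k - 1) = k^4 - k^3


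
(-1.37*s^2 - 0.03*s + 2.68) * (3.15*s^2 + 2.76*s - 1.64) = -4.3155*s^4 - 3.8757*s^3 + 10.606*s^2 + 7.446*s - 4.3952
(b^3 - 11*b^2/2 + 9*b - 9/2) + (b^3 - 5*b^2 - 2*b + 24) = 2*b^3 - 21*b^2/2 + 7*b + 39/2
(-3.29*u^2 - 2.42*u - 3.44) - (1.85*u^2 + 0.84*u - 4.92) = -5.14*u^2 - 3.26*u + 1.48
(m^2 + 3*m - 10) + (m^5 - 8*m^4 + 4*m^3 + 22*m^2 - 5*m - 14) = m^5 - 8*m^4 + 4*m^3 + 23*m^2 - 2*m - 24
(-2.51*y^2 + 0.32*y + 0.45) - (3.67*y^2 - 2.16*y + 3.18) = -6.18*y^2 + 2.48*y - 2.73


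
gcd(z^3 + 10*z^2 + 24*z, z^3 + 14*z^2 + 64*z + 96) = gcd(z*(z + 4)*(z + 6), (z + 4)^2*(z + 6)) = z^2 + 10*z + 24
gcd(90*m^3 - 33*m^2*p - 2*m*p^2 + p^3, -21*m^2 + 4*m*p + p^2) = -3*m + p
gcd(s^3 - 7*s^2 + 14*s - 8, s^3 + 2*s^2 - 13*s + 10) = s^2 - 3*s + 2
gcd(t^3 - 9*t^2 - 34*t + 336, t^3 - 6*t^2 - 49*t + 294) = t - 7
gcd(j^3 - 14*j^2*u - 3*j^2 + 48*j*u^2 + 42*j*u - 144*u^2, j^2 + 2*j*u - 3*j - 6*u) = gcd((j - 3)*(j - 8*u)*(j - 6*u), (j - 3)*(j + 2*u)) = j - 3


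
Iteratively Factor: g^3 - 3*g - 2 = (g + 1)*(g^2 - g - 2) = (g - 2)*(g + 1)*(g + 1)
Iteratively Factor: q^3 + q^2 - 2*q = (q)*(q^2 + q - 2) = q*(q - 1)*(q + 2)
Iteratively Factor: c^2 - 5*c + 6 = (c - 2)*(c - 3)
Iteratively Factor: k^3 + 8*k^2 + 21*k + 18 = (k + 3)*(k^2 + 5*k + 6) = (k + 3)^2*(k + 2)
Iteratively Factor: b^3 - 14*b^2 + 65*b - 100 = (b - 5)*(b^2 - 9*b + 20) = (b - 5)*(b - 4)*(b - 5)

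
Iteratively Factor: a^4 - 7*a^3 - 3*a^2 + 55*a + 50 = (a - 5)*(a^3 - 2*a^2 - 13*a - 10) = (a - 5)*(a + 2)*(a^2 - 4*a - 5) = (a - 5)^2*(a + 2)*(a + 1)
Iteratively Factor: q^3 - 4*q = (q + 2)*(q^2 - 2*q) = (q - 2)*(q + 2)*(q)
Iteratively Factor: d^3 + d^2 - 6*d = (d)*(d^2 + d - 6) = d*(d + 3)*(d - 2)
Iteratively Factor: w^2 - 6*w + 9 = (w - 3)*(w - 3)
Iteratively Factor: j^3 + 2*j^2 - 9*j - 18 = (j + 3)*(j^2 - j - 6) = (j - 3)*(j + 3)*(j + 2)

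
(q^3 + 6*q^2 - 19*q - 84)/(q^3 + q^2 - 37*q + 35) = (q^2 - q - 12)/(q^2 - 6*q + 5)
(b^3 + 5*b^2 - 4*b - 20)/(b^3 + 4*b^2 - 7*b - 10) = (b + 2)/(b + 1)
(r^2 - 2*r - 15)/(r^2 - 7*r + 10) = (r + 3)/(r - 2)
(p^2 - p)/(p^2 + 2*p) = (p - 1)/(p + 2)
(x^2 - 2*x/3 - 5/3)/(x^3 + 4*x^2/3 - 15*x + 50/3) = (x + 1)/(x^2 + 3*x - 10)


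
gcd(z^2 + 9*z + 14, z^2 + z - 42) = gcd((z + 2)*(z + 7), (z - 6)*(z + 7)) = z + 7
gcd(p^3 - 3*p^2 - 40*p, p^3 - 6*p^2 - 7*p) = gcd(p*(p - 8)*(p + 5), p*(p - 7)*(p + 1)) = p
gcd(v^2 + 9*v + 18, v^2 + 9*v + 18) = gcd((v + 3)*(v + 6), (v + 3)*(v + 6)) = v^2 + 9*v + 18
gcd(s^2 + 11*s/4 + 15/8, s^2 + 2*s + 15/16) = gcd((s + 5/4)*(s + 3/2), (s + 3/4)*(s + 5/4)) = s + 5/4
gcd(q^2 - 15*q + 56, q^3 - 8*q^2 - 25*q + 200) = q - 8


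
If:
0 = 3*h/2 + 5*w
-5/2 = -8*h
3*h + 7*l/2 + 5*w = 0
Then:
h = 5/16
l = -15/112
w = -3/32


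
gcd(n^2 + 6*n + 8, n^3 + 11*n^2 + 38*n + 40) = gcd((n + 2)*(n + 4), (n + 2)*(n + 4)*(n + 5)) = n^2 + 6*n + 8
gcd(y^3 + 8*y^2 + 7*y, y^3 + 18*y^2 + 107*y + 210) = y + 7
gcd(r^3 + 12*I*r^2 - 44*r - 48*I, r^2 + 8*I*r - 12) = r^2 + 8*I*r - 12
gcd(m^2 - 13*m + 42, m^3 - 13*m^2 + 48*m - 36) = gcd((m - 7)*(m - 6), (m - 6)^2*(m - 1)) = m - 6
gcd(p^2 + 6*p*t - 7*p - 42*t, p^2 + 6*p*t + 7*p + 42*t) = p + 6*t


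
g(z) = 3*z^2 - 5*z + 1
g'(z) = 6*z - 5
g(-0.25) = 2.44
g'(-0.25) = -6.50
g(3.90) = 27.13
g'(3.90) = 18.40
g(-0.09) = 1.47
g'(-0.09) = -5.54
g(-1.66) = 17.57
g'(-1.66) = -14.96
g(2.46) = 6.85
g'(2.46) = 9.76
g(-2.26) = 27.62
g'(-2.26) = -18.56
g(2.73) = 9.71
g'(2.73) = 11.38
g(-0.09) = 1.47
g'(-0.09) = -5.54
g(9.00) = 199.00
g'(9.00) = 49.00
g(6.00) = 79.00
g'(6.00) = 31.00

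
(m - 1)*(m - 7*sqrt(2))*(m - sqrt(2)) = m^3 - 8*sqrt(2)*m^2 - m^2 + 8*sqrt(2)*m + 14*m - 14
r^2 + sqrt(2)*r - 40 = (r - 4*sqrt(2))*(r + 5*sqrt(2))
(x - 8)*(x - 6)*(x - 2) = x^3 - 16*x^2 + 76*x - 96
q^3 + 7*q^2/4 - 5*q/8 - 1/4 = (q - 1/2)*(q + 1/4)*(q + 2)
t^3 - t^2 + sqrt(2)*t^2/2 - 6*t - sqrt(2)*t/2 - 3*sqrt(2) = (t - 3)*(t + 2)*(t + sqrt(2)/2)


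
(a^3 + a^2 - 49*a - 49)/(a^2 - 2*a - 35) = (a^2 + 8*a + 7)/(a + 5)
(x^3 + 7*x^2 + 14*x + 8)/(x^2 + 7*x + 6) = (x^2 + 6*x + 8)/(x + 6)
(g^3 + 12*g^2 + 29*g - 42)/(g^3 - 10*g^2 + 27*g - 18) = (g^2 + 13*g + 42)/(g^2 - 9*g + 18)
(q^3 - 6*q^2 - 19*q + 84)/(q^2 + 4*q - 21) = (q^2 - 3*q - 28)/(q + 7)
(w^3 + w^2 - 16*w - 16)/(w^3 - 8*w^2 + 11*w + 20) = (w + 4)/(w - 5)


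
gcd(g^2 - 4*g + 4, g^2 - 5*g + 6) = g - 2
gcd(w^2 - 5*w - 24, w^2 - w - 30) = 1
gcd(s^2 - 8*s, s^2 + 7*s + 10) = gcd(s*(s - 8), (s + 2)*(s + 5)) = 1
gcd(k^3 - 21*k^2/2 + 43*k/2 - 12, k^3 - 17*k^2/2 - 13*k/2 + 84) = k - 8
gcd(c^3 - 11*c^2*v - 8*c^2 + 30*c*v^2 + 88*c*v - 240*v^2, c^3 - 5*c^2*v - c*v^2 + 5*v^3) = -c + 5*v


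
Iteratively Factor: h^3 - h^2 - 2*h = (h + 1)*(h^2 - 2*h) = h*(h + 1)*(h - 2)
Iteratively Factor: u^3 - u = (u)*(u^2 - 1) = u*(u - 1)*(u + 1)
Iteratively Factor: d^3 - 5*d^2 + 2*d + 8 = (d + 1)*(d^2 - 6*d + 8) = (d - 2)*(d + 1)*(d - 4)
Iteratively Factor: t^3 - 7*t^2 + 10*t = (t - 2)*(t^2 - 5*t) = (t - 5)*(t - 2)*(t)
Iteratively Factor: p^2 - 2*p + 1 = (p - 1)*(p - 1)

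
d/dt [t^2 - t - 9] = 2*t - 1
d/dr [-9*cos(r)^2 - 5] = 9*sin(2*r)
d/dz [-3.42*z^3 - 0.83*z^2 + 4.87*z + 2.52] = -10.26*z^2 - 1.66*z + 4.87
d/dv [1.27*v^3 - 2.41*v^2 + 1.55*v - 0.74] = 3.81*v^2 - 4.82*v + 1.55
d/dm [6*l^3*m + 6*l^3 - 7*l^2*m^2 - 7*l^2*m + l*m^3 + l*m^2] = l*(6*l^2 - 14*l*m - 7*l + 3*m^2 + 2*m)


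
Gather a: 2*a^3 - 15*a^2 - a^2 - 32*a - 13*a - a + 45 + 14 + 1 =2*a^3 - 16*a^2 - 46*a + 60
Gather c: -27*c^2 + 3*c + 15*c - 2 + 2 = -27*c^2 + 18*c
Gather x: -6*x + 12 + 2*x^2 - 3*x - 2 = 2*x^2 - 9*x + 10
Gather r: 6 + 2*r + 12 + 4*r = 6*r + 18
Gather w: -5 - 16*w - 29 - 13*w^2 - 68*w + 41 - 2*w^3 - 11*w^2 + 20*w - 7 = -2*w^3 - 24*w^2 - 64*w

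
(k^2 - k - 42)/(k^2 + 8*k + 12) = (k - 7)/(k + 2)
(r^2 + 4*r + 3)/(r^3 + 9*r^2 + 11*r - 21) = (r + 1)/(r^2 + 6*r - 7)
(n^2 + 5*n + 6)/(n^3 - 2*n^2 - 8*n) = (n + 3)/(n*(n - 4))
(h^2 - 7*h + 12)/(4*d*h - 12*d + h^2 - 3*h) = (h - 4)/(4*d + h)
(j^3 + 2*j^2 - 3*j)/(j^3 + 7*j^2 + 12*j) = (j - 1)/(j + 4)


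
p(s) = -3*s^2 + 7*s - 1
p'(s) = 7 - 6*s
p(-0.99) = -10.87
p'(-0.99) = 12.94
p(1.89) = 1.51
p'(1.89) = -4.34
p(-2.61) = -39.71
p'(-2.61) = 22.66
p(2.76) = -4.53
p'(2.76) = -9.56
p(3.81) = -17.88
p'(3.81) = -15.86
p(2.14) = 0.24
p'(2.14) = -5.84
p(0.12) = -0.20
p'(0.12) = 6.28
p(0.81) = 2.70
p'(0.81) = 2.14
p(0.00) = -1.00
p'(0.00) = 7.00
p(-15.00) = -781.00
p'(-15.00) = 97.00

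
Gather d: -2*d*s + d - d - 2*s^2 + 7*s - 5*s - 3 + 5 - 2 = -2*d*s - 2*s^2 + 2*s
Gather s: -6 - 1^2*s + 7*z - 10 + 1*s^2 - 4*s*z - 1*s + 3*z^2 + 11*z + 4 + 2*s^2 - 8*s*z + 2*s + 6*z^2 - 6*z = 3*s^2 - 12*s*z + 9*z^2 + 12*z - 12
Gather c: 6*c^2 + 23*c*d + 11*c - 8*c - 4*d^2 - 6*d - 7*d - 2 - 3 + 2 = 6*c^2 + c*(23*d + 3) - 4*d^2 - 13*d - 3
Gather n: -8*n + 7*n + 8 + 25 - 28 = 5 - n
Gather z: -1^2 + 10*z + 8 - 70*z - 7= -60*z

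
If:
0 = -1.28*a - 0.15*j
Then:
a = -0.1171875*j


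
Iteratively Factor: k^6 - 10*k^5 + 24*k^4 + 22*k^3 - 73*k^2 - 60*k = (k + 1)*(k^5 - 11*k^4 + 35*k^3 - 13*k^2 - 60*k) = (k - 3)*(k + 1)*(k^4 - 8*k^3 + 11*k^2 + 20*k) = (k - 4)*(k - 3)*(k + 1)*(k^3 - 4*k^2 - 5*k) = k*(k - 4)*(k - 3)*(k + 1)*(k^2 - 4*k - 5) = k*(k - 4)*(k - 3)*(k + 1)^2*(k - 5)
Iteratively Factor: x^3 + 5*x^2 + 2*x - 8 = (x - 1)*(x^2 + 6*x + 8) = (x - 1)*(x + 4)*(x + 2)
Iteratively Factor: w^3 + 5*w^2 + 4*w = (w + 1)*(w^2 + 4*w) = (w + 1)*(w + 4)*(w)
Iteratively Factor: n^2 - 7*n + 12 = (n - 3)*(n - 4)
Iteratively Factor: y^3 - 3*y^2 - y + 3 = (y + 1)*(y^2 - 4*y + 3) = (y - 3)*(y + 1)*(y - 1)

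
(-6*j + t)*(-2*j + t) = 12*j^2 - 8*j*t + t^2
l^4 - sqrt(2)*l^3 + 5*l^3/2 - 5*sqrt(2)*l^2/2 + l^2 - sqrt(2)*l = l*(l + 1/2)*(l + 2)*(l - sqrt(2))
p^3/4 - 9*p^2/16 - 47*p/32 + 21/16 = (p/4 + 1/2)*(p - 7/2)*(p - 3/4)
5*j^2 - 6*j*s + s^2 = (-5*j + s)*(-j + s)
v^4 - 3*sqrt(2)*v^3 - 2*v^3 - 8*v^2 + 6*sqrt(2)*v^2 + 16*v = v*(v - 2)*(v - 4*sqrt(2))*(v + sqrt(2))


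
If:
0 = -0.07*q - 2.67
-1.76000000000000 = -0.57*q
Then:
No Solution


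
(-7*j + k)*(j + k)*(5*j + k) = -35*j^3 - 37*j^2*k - j*k^2 + k^3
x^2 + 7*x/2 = x*(x + 7/2)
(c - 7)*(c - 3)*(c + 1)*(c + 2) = c^4 - 7*c^3 - 7*c^2 + 43*c + 42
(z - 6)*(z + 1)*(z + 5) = z^3 - 31*z - 30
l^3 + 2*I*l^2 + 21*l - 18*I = (l - 3*I)*(l - I)*(l + 6*I)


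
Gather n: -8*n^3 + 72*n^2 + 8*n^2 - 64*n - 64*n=-8*n^3 + 80*n^2 - 128*n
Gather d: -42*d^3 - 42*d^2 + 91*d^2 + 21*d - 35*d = -42*d^3 + 49*d^2 - 14*d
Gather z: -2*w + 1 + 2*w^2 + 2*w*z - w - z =2*w^2 - 3*w + z*(2*w - 1) + 1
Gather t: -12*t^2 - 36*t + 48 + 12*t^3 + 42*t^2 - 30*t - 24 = 12*t^3 + 30*t^2 - 66*t + 24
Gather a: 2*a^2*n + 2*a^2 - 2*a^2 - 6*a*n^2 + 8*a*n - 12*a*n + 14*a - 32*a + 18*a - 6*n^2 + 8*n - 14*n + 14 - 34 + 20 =2*a^2*n + a*(-6*n^2 - 4*n) - 6*n^2 - 6*n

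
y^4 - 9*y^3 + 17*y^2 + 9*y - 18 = (y - 6)*(y - 3)*(y - 1)*(y + 1)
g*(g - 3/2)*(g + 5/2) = g^3 + g^2 - 15*g/4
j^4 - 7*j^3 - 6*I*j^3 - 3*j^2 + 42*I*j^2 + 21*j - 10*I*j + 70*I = (j - 7)*(j - 5*I)*(j - 2*I)*(j + I)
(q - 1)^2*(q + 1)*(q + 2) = q^4 + q^3 - 3*q^2 - q + 2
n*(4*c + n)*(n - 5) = 4*c*n^2 - 20*c*n + n^3 - 5*n^2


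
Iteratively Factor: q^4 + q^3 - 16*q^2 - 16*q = (q + 4)*(q^3 - 3*q^2 - 4*q) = q*(q + 4)*(q^2 - 3*q - 4) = q*(q + 1)*(q + 4)*(q - 4)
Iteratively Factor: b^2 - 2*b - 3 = (b + 1)*(b - 3)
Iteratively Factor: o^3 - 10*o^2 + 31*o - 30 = (o - 3)*(o^2 - 7*o + 10) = (o - 5)*(o - 3)*(o - 2)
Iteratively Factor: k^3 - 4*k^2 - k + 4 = (k - 1)*(k^2 - 3*k - 4) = (k - 4)*(k - 1)*(k + 1)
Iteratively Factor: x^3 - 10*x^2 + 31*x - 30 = (x - 2)*(x^2 - 8*x + 15) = (x - 5)*(x - 2)*(x - 3)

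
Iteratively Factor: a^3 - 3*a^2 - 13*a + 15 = (a + 3)*(a^2 - 6*a + 5) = (a - 5)*(a + 3)*(a - 1)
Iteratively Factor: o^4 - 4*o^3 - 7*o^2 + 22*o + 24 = (o + 1)*(o^3 - 5*o^2 - 2*o + 24) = (o + 1)*(o + 2)*(o^2 - 7*o + 12) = (o - 4)*(o + 1)*(o + 2)*(o - 3)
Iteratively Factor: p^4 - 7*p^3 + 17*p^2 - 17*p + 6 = (p - 3)*(p^3 - 4*p^2 + 5*p - 2) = (p - 3)*(p - 1)*(p^2 - 3*p + 2) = (p - 3)*(p - 1)^2*(p - 2)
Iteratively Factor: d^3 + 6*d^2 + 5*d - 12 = (d + 3)*(d^2 + 3*d - 4) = (d - 1)*(d + 3)*(d + 4)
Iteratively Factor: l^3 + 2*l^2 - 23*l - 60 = (l - 5)*(l^2 + 7*l + 12) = (l - 5)*(l + 3)*(l + 4)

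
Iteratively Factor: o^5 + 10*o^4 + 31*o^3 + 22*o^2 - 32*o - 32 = (o + 2)*(o^4 + 8*o^3 + 15*o^2 - 8*o - 16) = (o + 2)*(o + 4)*(o^3 + 4*o^2 - o - 4) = (o + 2)*(o + 4)^2*(o^2 - 1) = (o + 1)*(o + 2)*(o + 4)^2*(o - 1)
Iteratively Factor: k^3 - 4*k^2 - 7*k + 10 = (k - 1)*(k^2 - 3*k - 10) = (k - 1)*(k + 2)*(k - 5)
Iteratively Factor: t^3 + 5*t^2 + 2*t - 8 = (t + 4)*(t^2 + t - 2) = (t - 1)*(t + 4)*(t + 2)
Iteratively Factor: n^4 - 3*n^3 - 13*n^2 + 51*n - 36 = (n + 4)*(n^3 - 7*n^2 + 15*n - 9) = (n - 1)*(n + 4)*(n^2 - 6*n + 9) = (n - 3)*(n - 1)*(n + 4)*(n - 3)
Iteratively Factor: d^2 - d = (d)*(d - 1)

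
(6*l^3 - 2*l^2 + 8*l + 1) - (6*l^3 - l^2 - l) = -l^2 + 9*l + 1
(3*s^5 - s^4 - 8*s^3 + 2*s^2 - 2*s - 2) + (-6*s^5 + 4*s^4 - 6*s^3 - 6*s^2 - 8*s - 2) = -3*s^5 + 3*s^4 - 14*s^3 - 4*s^2 - 10*s - 4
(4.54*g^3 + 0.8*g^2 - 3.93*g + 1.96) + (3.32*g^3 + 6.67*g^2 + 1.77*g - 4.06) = 7.86*g^3 + 7.47*g^2 - 2.16*g - 2.1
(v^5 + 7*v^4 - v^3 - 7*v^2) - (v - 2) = v^5 + 7*v^4 - v^3 - 7*v^2 - v + 2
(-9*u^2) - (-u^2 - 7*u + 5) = -8*u^2 + 7*u - 5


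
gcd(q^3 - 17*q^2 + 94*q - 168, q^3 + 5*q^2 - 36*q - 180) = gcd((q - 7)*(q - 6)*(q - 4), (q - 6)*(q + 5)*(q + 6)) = q - 6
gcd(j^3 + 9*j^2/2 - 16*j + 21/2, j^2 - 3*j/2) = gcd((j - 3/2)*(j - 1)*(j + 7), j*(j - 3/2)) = j - 3/2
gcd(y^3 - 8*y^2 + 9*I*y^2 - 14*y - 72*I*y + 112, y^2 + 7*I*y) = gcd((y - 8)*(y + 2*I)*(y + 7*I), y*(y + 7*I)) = y + 7*I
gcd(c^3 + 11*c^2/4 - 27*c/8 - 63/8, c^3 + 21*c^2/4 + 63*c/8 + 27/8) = c^2 + 9*c/2 + 9/2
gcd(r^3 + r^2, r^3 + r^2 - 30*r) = r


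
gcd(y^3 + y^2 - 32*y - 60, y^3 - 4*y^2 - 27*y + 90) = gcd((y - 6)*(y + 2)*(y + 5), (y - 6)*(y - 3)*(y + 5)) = y^2 - y - 30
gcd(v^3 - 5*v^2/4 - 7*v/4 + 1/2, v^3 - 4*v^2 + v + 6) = v^2 - v - 2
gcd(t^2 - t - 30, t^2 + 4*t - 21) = 1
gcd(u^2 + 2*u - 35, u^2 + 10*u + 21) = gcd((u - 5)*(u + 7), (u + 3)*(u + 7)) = u + 7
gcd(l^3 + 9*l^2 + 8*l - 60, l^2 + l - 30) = l + 6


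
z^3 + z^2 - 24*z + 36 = (z - 3)*(z - 2)*(z + 6)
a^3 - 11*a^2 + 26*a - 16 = (a - 8)*(a - 2)*(a - 1)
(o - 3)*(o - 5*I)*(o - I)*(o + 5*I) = o^4 - 3*o^3 - I*o^3 + 25*o^2 + 3*I*o^2 - 75*o - 25*I*o + 75*I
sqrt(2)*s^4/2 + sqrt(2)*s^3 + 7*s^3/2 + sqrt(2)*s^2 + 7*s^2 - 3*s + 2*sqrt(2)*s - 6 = (s - sqrt(2)/2)*(s + sqrt(2))*(s + 3*sqrt(2))*(sqrt(2)*s/2 + sqrt(2))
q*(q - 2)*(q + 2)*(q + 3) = q^4 + 3*q^3 - 4*q^2 - 12*q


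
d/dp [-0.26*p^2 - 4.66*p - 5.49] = -0.52*p - 4.66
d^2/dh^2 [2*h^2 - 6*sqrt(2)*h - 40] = 4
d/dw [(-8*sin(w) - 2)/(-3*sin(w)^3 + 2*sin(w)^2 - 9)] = 2*(-24*sin(w)^3 - sin(w)^2 + 4*sin(w) + 36)*cos(w)/(3*sin(w)^3 - 2*sin(w)^2 + 9)^2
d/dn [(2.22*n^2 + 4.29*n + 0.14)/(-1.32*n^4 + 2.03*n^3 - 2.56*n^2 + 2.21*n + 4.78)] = (5.8608*n^5 + 12.4818*n^4 - 16.6782*n^3 + 15.036*n^2 + 21.94*n + 20.1968)/(1.7424*n^8 - 5.3592*n^7 + 10.8793*n^6 - 16.228*n^5 + 2.907*n^4 + 8.0916*n^3 - 19.5895*n^2 + 21.1276*n + 22.8484)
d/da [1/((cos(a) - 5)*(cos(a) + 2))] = (2*cos(a) - 3)*sin(a)/((cos(a) - 5)^2*(cos(a) + 2)^2)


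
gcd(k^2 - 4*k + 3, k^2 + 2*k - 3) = k - 1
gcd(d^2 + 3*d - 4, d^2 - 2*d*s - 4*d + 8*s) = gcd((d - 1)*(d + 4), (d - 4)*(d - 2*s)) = 1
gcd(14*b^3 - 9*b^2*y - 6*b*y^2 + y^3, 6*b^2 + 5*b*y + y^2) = 2*b + y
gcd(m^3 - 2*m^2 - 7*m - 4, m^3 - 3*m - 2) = m^2 + 2*m + 1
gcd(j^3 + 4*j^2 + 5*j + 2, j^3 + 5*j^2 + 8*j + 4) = j^2 + 3*j + 2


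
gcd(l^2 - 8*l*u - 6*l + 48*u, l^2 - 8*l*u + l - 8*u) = -l + 8*u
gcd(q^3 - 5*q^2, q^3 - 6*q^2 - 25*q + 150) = q - 5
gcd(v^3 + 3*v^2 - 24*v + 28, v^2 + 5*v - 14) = v^2 + 5*v - 14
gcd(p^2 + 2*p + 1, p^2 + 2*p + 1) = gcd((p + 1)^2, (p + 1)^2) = p^2 + 2*p + 1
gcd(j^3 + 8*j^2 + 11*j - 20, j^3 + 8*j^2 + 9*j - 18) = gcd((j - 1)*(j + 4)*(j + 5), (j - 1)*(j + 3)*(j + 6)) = j - 1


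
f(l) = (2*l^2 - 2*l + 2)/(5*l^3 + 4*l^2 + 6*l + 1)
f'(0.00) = -14.00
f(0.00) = 2.00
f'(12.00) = 0.00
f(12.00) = 0.03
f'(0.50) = -0.65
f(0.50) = 0.27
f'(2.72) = -0.01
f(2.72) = 0.08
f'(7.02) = -0.00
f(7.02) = 0.04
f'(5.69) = -0.01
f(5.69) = 0.05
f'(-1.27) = -0.76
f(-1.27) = -0.75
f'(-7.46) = -0.01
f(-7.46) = -0.07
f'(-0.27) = -65.52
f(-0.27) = -6.29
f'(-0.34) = -20.02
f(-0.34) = -3.76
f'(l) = (4*l - 2)/(5*l^3 + 4*l^2 + 6*l + 1) + (-15*l^2 - 8*l - 6)*(2*l^2 - 2*l + 2)/(5*l^3 + 4*l^2 + 6*l + 1)^2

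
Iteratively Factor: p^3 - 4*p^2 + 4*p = (p)*(p^2 - 4*p + 4) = p*(p - 2)*(p - 2)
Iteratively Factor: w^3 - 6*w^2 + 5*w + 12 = (w + 1)*(w^2 - 7*w + 12) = (w - 4)*(w + 1)*(w - 3)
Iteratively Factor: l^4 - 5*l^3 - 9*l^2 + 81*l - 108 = (l + 4)*(l^3 - 9*l^2 + 27*l - 27) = (l - 3)*(l + 4)*(l^2 - 6*l + 9) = (l - 3)^2*(l + 4)*(l - 3)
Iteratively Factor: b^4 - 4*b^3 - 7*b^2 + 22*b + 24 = (b + 1)*(b^3 - 5*b^2 - 2*b + 24) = (b - 3)*(b + 1)*(b^2 - 2*b - 8) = (b - 4)*(b - 3)*(b + 1)*(b + 2)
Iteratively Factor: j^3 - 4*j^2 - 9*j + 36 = (j - 3)*(j^2 - j - 12) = (j - 4)*(j - 3)*(j + 3)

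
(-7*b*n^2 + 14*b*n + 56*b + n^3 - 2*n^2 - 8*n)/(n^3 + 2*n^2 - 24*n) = (-7*b*n - 14*b + n^2 + 2*n)/(n*(n + 6))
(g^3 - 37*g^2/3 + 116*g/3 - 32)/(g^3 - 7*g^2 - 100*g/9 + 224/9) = 3*(g - 3)/(3*g + 7)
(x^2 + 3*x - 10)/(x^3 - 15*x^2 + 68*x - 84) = (x + 5)/(x^2 - 13*x + 42)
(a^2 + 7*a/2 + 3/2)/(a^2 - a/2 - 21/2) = (2*a + 1)/(2*a - 7)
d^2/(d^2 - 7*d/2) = 2*d/(2*d - 7)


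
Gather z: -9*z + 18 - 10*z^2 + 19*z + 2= -10*z^2 + 10*z + 20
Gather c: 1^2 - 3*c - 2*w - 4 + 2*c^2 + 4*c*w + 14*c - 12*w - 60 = 2*c^2 + c*(4*w + 11) - 14*w - 63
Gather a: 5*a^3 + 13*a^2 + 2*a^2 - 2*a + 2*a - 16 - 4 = 5*a^3 + 15*a^2 - 20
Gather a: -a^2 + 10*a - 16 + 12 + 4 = -a^2 + 10*a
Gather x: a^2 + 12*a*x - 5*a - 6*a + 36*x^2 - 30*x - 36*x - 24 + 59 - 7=a^2 - 11*a + 36*x^2 + x*(12*a - 66) + 28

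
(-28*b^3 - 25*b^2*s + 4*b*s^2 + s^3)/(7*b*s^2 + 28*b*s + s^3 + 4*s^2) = (-4*b^2 - 3*b*s + s^2)/(s*(s + 4))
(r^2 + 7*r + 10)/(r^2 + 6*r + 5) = (r + 2)/(r + 1)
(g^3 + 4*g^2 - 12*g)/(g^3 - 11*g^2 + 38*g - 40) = g*(g + 6)/(g^2 - 9*g + 20)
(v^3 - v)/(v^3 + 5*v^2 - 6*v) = (v + 1)/(v + 6)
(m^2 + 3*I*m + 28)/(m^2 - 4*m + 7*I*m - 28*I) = (m - 4*I)/(m - 4)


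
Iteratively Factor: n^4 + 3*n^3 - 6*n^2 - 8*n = (n - 2)*(n^3 + 5*n^2 + 4*n) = (n - 2)*(n + 4)*(n^2 + n) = (n - 2)*(n + 1)*(n + 4)*(n)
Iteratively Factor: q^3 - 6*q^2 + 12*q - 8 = (q - 2)*(q^2 - 4*q + 4) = (q - 2)^2*(q - 2)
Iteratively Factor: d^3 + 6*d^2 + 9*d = (d)*(d^2 + 6*d + 9) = d*(d + 3)*(d + 3)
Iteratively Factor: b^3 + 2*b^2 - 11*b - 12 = (b + 1)*(b^2 + b - 12) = (b - 3)*(b + 1)*(b + 4)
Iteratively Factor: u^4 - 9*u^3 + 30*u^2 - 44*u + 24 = (u - 2)*(u^3 - 7*u^2 + 16*u - 12) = (u - 2)^2*(u^2 - 5*u + 6) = (u - 3)*(u - 2)^2*(u - 2)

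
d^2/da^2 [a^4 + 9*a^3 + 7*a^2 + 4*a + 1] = 12*a^2 + 54*a + 14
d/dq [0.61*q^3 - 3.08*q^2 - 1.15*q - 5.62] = 1.83*q^2 - 6.16*q - 1.15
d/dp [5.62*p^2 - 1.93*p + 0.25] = 11.24*p - 1.93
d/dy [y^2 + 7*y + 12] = 2*y + 7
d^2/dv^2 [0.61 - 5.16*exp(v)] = -5.16*exp(v)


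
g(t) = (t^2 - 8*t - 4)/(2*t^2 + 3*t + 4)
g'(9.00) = 0.05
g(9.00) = 0.03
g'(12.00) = 0.03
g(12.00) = 0.13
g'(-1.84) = 0.01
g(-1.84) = 2.69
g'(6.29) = 0.08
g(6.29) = -0.14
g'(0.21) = -0.63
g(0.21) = -1.19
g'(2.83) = 0.25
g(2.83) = -0.65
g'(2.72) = 0.26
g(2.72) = -0.68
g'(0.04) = -1.12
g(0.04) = -1.05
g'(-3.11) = 0.45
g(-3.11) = 2.18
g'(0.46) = -0.15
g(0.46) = -1.29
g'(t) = (-4*t - 3)*(t^2 - 8*t - 4)/(2*t^2 + 3*t + 4)^2 + (2*t - 8)/(2*t^2 + 3*t + 4)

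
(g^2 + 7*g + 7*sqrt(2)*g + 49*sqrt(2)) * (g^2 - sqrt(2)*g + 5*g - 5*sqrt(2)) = g^4 + 6*sqrt(2)*g^3 + 12*g^3 + 21*g^2 + 72*sqrt(2)*g^2 - 168*g + 210*sqrt(2)*g - 490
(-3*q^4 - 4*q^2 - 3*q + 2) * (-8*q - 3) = 24*q^5 + 9*q^4 + 32*q^3 + 36*q^2 - 7*q - 6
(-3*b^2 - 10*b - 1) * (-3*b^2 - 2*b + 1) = 9*b^4 + 36*b^3 + 20*b^2 - 8*b - 1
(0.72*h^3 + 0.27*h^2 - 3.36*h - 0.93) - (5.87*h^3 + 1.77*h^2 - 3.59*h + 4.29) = -5.15*h^3 - 1.5*h^2 + 0.23*h - 5.22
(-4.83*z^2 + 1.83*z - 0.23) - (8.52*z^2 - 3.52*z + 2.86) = -13.35*z^2 + 5.35*z - 3.09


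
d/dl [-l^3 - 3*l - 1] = -3*l^2 - 3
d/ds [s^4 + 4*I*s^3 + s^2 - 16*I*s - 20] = 4*s^3 + 12*I*s^2 + 2*s - 16*I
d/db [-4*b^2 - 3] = -8*b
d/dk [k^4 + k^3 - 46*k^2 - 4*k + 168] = 4*k^3 + 3*k^2 - 92*k - 4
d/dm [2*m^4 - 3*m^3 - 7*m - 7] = 8*m^3 - 9*m^2 - 7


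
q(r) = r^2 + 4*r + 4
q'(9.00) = 22.00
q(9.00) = 121.00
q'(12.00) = 28.00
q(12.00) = 196.00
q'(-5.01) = -6.02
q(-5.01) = 9.06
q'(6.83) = 17.66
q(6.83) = 77.97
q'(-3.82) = -3.64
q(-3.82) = 3.31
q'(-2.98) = -1.96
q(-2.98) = 0.96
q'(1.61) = 7.22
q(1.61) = 13.03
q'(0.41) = 4.82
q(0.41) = 5.81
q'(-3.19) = -2.38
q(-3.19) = 1.42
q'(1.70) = 7.40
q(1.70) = 13.69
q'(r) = 2*r + 4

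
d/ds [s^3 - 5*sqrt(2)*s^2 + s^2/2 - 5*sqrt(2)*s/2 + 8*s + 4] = 3*s^2 - 10*sqrt(2)*s + s - 5*sqrt(2)/2 + 8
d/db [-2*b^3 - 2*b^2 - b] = -6*b^2 - 4*b - 1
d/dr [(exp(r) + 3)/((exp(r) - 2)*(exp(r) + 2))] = (-exp(2*r) - 6*exp(r) - 4)*exp(r)/(exp(4*r) - 8*exp(2*r) + 16)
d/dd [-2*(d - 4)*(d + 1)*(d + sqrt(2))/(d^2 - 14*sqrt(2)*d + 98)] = 2*(-d^4 + 28*sqrt(2)*d^3 - 270*d^2 - 45*sqrt(2)*d^2 - 204*sqrt(2)*d + 588*d + 294*sqrt(2) + 504)/(d^4 - 28*sqrt(2)*d^3 + 588*d^2 - 2744*sqrt(2)*d + 9604)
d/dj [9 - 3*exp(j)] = -3*exp(j)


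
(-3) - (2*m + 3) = -2*m - 6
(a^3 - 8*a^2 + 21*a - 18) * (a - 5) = a^4 - 13*a^3 + 61*a^2 - 123*a + 90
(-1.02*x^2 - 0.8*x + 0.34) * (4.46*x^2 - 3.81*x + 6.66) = -4.5492*x^4 + 0.3182*x^3 - 2.2288*x^2 - 6.6234*x + 2.2644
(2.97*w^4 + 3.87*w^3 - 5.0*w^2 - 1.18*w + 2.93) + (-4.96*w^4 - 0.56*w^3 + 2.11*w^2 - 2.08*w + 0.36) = -1.99*w^4 + 3.31*w^3 - 2.89*w^2 - 3.26*w + 3.29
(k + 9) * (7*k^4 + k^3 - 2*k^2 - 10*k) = 7*k^5 + 64*k^4 + 7*k^3 - 28*k^2 - 90*k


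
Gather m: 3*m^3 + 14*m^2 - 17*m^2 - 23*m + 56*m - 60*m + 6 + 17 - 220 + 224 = 3*m^3 - 3*m^2 - 27*m + 27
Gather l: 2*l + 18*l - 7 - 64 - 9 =20*l - 80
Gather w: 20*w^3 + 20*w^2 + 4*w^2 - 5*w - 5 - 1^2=20*w^3 + 24*w^2 - 5*w - 6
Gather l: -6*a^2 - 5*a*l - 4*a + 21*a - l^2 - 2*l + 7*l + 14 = -6*a^2 + 17*a - l^2 + l*(5 - 5*a) + 14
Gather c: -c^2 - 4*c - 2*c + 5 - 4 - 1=-c^2 - 6*c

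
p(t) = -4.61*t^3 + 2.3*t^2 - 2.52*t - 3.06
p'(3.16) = -126.08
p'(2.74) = -93.75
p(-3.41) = 215.07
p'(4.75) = -292.71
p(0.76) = -5.67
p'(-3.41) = -179.02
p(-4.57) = 496.49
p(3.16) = -133.52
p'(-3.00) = -140.79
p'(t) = -13.83*t^2 + 4.6*t - 2.52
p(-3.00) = 149.67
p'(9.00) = -1081.35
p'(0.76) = -7.01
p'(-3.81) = -220.80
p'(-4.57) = -312.38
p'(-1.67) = -48.77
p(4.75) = -457.20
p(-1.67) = 29.03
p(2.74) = -87.53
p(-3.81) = 294.89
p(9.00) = -3200.13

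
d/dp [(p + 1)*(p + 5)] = 2*p + 6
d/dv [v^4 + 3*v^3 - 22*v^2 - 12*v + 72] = 4*v^3 + 9*v^2 - 44*v - 12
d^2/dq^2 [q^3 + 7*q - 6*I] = 6*q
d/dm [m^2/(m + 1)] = m*(m + 2)/(m^2 + 2*m + 1)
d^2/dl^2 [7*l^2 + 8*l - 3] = 14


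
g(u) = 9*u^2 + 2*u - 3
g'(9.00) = 164.00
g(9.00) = 744.00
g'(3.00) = 56.00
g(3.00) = 84.00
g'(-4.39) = -77.02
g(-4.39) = 161.67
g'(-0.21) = -1.78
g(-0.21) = -3.02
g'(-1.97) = -33.46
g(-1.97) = 27.99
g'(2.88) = 53.84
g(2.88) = 77.41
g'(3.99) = 73.82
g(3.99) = 148.26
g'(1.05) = 20.90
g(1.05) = 9.02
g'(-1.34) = -22.12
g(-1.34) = 10.48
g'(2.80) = 52.40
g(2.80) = 73.16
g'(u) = 18*u + 2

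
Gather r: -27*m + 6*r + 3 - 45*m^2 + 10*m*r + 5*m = -45*m^2 - 22*m + r*(10*m + 6) + 3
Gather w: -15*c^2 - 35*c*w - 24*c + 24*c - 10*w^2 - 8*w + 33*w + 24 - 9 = -15*c^2 - 10*w^2 + w*(25 - 35*c) + 15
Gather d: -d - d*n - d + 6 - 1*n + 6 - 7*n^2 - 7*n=d*(-n - 2) - 7*n^2 - 8*n + 12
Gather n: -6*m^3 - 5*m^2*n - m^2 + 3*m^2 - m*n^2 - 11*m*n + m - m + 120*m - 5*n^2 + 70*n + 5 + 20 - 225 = -6*m^3 + 2*m^2 + 120*m + n^2*(-m - 5) + n*(-5*m^2 - 11*m + 70) - 200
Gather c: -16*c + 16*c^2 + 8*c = 16*c^2 - 8*c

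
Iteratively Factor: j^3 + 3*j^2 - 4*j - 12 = (j + 3)*(j^2 - 4) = (j - 2)*(j + 3)*(j + 2)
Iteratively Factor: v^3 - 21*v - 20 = (v + 4)*(v^2 - 4*v - 5) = (v + 1)*(v + 4)*(v - 5)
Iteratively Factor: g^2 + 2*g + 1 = (g + 1)*(g + 1)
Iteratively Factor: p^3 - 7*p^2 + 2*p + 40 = (p - 5)*(p^2 - 2*p - 8) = (p - 5)*(p - 4)*(p + 2)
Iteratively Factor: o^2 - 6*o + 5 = (o - 1)*(o - 5)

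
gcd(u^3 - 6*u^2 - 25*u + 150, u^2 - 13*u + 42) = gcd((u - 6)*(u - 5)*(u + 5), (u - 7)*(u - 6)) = u - 6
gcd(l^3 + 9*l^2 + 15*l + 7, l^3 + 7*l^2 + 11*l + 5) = l^2 + 2*l + 1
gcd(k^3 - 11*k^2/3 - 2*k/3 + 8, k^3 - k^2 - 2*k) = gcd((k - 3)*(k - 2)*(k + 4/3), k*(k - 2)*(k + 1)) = k - 2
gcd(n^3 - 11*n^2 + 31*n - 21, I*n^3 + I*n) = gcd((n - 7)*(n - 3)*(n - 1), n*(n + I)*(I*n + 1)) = 1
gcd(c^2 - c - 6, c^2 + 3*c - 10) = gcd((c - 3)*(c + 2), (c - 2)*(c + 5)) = 1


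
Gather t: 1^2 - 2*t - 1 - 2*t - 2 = -4*t - 2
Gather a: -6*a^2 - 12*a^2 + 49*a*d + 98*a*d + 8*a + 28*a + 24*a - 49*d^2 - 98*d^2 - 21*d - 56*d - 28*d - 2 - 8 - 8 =-18*a^2 + a*(147*d + 60) - 147*d^2 - 105*d - 18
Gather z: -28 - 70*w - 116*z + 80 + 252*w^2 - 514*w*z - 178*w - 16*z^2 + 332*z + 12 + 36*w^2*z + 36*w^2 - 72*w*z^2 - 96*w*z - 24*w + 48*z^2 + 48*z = 288*w^2 - 272*w + z^2*(32 - 72*w) + z*(36*w^2 - 610*w + 264) + 64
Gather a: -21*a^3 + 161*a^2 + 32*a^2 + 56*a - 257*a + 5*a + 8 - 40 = -21*a^3 + 193*a^2 - 196*a - 32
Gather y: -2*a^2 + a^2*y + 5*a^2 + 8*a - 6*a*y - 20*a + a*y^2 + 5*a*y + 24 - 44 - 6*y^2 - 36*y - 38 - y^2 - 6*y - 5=3*a^2 - 12*a + y^2*(a - 7) + y*(a^2 - a - 42) - 63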